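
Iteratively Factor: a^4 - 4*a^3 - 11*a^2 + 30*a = (a - 2)*(a^3 - 2*a^2 - 15*a) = a*(a - 2)*(a^2 - 2*a - 15) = a*(a - 5)*(a - 2)*(a + 3)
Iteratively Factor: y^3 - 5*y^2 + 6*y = (y - 3)*(y^2 - 2*y) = (y - 3)*(y - 2)*(y)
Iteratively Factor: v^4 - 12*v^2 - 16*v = (v)*(v^3 - 12*v - 16) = v*(v - 4)*(v^2 + 4*v + 4) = v*(v - 4)*(v + 2)*(v + 2)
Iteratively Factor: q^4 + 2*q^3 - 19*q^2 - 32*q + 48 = (q + 3)*(q^3 - q^2 - 16*q + 16) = (q + 3)*(q + 4)*(q^2 - 5*q + 4) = (q - 1)*(q + 3)*(q + 4)*(q - 4)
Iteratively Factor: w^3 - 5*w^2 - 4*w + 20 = (w - 5)*(w^2 - 4) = (w - 5)*(w + 2)*(w - 2)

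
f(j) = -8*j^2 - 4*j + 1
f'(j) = -16*j - 4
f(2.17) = -45.35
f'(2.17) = -38.72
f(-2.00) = -23.00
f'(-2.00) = 28.00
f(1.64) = -27.08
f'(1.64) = -30.24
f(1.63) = -26.78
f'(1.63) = -30.08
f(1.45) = -21.62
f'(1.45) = -27.20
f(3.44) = -107.43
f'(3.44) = -59.04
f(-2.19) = -28.61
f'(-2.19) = 31.04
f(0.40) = -1.88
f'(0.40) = -10.40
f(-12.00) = -1103.00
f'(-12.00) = 188.00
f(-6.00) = -263.00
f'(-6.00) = 92.00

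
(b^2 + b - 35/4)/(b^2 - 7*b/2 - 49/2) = (b - 5/2)/(b - 7)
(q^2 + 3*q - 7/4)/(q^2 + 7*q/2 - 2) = (q + 7/2)/(q + 4)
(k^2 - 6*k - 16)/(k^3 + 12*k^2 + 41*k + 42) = (k - 8)/(k^2 + 10*k + 21)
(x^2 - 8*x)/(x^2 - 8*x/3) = 3*(x - 8)/(3*x - 8)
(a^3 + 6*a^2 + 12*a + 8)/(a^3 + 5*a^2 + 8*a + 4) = (a + 2)/(a + 1)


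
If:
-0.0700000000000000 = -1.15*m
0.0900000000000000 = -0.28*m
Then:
No Solution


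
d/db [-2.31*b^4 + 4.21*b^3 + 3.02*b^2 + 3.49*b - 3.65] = -9.24*b^3 + 12.63*b^2 + 6.04*b + 3.49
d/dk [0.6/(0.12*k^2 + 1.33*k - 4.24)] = (-0.144*k - 0.798)/(0.12*k^2 + 1.33*k - 4.24)^2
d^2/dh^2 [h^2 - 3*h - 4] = 2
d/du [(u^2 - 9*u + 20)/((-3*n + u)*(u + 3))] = ((9 - 2*u)*(3*n - u)*(u + 3) + (3*n - u)*(u^2 - 9*u + 20) + (u + 3)*(-u^2 + 9*u - 20))/((3*n - u)^2*(u + 3)^2)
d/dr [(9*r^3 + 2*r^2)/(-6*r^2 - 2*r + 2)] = r*(-27*r^3 - 18*r^2 + 25*r + 4)/(2*(9*r^4 + 6*r^3 - 5*r^2 - 2*r + 1))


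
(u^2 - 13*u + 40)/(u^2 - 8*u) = (u - 5)/u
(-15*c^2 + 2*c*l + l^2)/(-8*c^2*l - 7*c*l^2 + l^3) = (15*c^2 - 2*c*l - l^2)/(l*(8*c^2 + 7*c*l - l^2))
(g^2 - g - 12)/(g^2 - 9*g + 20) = (g + 3)/(g - 5)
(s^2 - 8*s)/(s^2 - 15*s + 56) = s/(s - 7)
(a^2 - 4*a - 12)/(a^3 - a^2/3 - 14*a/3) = 3*(a - 6)/(a*(3*a - 7))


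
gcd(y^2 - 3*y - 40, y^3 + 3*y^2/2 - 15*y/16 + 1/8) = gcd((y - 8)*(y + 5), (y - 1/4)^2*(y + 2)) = 1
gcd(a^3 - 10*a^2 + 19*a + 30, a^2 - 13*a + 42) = a - 6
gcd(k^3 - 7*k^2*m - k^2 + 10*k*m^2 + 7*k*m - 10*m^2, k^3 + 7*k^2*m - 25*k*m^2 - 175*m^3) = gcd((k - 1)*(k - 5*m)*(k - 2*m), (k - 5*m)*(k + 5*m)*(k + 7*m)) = k - 5*m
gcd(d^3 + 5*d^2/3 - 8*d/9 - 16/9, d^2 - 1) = d - 1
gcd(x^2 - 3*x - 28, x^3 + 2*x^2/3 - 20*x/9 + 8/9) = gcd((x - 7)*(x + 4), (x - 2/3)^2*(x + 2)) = 1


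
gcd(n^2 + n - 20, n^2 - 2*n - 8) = n - 4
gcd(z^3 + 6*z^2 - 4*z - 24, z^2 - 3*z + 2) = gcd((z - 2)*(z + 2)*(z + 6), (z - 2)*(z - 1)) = z - 2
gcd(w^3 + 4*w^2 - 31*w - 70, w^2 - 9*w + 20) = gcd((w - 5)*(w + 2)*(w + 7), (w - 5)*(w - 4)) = w - 5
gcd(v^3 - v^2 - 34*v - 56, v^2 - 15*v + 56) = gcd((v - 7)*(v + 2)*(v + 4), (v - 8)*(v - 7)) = v - 7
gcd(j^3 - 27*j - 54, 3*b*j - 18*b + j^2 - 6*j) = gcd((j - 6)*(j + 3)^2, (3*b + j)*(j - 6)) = j - 6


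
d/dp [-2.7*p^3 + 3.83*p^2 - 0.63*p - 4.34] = -8.1*p^2 + 7.66*p - 0.63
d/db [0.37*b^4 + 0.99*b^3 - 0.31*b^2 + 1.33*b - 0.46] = 1.48*b^3 + 2.97*b^2 - 0.62*b + 1.33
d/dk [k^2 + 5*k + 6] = 2*k + 5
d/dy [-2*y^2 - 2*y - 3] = -4*y - 2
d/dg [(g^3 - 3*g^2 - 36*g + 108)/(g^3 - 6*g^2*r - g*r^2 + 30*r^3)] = ((-3*g^2 + 12*g*r + r^2)*(g^3 - 3*g^2 - 36*g + 108) + 3*(g^2 - 2*g - 12)*(g^3 - 6*g^2*r - g*r^2 + 30*r^3))/(g^3 - 6*g^2*r - g*r^2 + 30*r^3)^2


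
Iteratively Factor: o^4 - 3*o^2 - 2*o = (o)*(o^3 - 3*o - 2) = o*(o + 1)*(o^2 - o - 2) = o*(o + 1)^2*(o - 2)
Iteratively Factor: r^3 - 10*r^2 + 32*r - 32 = (r - 4)*(r^2 - 6*r + 8) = (r - 4)*(r - 2)*(r - 4)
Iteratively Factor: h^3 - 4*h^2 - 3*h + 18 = (h + 2)*(h^2 - 6*h + 9) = (h - 3)*(h + 2)*(h - 3)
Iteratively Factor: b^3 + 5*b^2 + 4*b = (b)*(b^2 + 5*b + 4) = b*(b + 4)*(b + 1)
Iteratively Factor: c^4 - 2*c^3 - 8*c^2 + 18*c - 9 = (c - 1)*(c^3 - c^2 - 9*c + 9) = (c - 3)*(c - 1)*(c^2 + 2*c - 3) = (c - 3)*(c - 1)^2*(c + 3)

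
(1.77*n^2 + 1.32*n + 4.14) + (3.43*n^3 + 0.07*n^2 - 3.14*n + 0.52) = 3.43*n^3 + 1.84*n^2 - 1.82*n + 4.66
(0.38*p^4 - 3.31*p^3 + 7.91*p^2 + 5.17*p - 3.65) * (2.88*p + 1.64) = 1.0944*p^5 - 8.9096*p^4 + 17.3524*p^3 + 27.862*p^2 - 2.0332*p - 5.986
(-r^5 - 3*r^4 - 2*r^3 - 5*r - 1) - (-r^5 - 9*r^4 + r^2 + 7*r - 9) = 6*r^4 - 2*r^3 - r^2 - 12*r + 8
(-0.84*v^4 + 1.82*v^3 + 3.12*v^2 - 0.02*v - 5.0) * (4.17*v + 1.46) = -3.5028*v^5 + 6.363*v^4 + 15.6676*v^3 + 4.4718*v^2 - 20.8792*v - 7.3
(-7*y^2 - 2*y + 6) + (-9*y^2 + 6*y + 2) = -16*y^2 + 4*y + 8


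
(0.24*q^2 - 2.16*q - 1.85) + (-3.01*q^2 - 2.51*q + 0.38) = -2.77*q^2 - 4.67*q - 1.47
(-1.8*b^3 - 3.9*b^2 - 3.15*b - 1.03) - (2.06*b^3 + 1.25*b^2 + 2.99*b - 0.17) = -3.86*b^3 - 5.15*b^2 - 6.14*b - 0.86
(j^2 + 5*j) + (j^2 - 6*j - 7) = 2*j^2 - j - 7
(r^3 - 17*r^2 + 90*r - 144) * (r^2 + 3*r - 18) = r^5 - 14*r^4 + 21*r^3 + 432*r^2 - 2052*r + 2592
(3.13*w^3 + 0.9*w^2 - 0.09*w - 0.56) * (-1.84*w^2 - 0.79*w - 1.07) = -5.7592*w^5 - 4.1287*w^4 - 3.8945*w^3 + 0.1385*w^2 + 0.5387*w + 0.5992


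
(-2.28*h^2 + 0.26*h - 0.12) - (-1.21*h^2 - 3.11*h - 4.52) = -1.07*h^2 + 3.37*h + 4.4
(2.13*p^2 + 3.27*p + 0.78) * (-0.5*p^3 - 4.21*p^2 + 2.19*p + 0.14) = -1.065*p^5 - 10.6023*p^4 - 9.492*p^3 + 4.1757*p^2 + 2.166*p + 0.1092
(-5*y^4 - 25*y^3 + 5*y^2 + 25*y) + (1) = -5*y^4 - 25*y^3 + 5*y^2 + 25*y + 1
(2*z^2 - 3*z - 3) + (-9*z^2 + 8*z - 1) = -7*z^2 + 5*z - 4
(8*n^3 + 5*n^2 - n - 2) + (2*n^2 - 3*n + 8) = 8*n^3 + 7*n^2 - 4*n + 6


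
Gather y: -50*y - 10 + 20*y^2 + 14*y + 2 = 20*y^2 - 36*y - 8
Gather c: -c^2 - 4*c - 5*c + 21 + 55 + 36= -c^2 - 9*c + 112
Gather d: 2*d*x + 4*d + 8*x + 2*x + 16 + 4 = d*(2*x + 4) + 10*x + 20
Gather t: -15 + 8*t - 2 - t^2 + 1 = -t^2 + 8*t - 16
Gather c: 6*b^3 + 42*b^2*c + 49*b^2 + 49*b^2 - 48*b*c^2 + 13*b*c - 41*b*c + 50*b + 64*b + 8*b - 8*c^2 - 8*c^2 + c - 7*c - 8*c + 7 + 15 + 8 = 6*b^3 + 98*b^2 + 122*b + c^2*(-48*b - 16) + c*(42*b^2 - 28*b - 14) + 30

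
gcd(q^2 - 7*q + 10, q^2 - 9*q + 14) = q - 2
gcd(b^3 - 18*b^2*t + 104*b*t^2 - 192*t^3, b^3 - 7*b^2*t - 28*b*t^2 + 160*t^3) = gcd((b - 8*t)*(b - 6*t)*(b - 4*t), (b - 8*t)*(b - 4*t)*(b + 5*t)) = b^2 - 12*b*t + 32*t^2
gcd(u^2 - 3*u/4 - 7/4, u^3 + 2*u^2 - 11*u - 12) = u + 1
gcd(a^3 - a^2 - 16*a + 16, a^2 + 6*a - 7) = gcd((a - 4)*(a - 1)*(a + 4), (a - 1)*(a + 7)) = a - 1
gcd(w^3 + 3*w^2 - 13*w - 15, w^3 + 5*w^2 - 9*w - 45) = w^2 + 2*w - 15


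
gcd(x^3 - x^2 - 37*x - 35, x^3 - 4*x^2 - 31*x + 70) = x^2 - 2*x - 35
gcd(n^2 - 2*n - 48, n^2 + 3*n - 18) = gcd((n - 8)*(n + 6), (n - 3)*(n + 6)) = n + 6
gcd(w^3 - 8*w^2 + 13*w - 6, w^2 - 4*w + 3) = w - 1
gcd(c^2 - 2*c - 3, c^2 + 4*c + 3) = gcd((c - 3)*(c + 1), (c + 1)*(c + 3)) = c + 1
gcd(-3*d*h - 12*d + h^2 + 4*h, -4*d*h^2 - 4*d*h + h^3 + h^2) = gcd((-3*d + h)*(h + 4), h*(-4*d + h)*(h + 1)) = 1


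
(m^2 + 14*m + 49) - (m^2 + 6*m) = 8*m + 49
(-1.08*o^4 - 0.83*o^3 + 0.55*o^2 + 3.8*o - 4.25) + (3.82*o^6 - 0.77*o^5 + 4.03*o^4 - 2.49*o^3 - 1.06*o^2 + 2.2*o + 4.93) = 3.82*o^6 - 0.77*o^5 + 2.95*o^4 - 3.32*o^3 - 0.51*o^2 + 6.0*o + 0.68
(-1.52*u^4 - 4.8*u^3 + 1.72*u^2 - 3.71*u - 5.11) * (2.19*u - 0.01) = -3.3288*u^5 - 10.4968*u^4 + 3.8148*u^3 - 8.1421*u^2 - 11.1538*u + 0.0511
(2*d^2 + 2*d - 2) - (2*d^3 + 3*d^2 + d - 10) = -2*d^3 - d^2 + d + 8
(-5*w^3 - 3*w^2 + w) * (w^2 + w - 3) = -5*w^5 - 8*w^4 + 13*w^3 + 10*w^2 - 3*w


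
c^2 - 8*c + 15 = (c - 5)*(c - 3)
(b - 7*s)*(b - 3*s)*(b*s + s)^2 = b^4*s^2 - 10*b^3*s^3 + 2*b^3*s^2 + 21*b^2*s^4 - 20*b^2*s^3 + b^2*s^2 + 42*b*s^4 - 10*b*s^3 + 21*s^4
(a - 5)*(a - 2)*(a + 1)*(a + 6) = a^4 - 33*a^2 + 28*a + 60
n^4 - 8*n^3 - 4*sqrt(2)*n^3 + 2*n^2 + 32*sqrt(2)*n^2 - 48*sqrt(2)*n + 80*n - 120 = (n - 6)*(n - 2)*(n - 5*sqrt(2))*(n + sqrt(2))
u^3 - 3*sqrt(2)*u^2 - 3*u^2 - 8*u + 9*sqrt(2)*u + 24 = (u - 3)*(u - 4*sqrt(2))*(u + sqrt(2))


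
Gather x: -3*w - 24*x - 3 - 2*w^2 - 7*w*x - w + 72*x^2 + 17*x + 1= -2*w^2 - 4*w + 72*x^2 + x*(-7*w - 7) - 2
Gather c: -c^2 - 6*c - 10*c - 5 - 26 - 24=-c^2 - 16*c - 55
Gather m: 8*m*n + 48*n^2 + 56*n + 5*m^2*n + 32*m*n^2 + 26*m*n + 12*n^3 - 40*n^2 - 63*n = 5*m^2*n + m*(32*n^2 + 34*n) + 12*n^3 + 8*n^2 - 7*n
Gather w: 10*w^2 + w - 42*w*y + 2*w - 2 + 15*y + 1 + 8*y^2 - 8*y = 10*w^2 + w*(3 - 42*y) + 8*y^2 + 7*y - 1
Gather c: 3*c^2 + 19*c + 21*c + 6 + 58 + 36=3*c^2 + 40*c + 100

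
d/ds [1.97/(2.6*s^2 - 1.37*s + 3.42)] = (2.6989 - 10.244*s)/(2.6*s^2 - 1.37*s + 3.42)^2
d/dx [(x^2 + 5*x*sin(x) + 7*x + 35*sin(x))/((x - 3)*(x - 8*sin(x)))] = (13*x^3*cos(x) - 13*x^2*sin(x) + 52*x^2*cos(x) - 10*x^2 - 22*x*sin(x) - 273*x*cos(x) + 400*sin(x)^2 + 273*sin(x))/((x - 3)^2*(x - 8*sin(x))^2)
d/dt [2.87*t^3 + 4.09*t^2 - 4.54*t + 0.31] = 8.61*t^2 + 8.18*t - 4.54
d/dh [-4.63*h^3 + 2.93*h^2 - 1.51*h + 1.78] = -13.89*h^2 + 5.86*h - 1.51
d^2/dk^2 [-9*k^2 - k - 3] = -18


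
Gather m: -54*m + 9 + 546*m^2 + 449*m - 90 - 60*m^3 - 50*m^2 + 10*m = -60*m^3 + 496*m^2 + 405*m - 81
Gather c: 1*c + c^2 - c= c^2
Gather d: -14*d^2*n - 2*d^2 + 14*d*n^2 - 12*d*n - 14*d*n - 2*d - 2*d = d^2*(-14*n - 2) + d*(14*n^2 - 26*n - 4)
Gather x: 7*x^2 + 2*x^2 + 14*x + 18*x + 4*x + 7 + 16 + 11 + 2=9*x^2 + 36*x + 36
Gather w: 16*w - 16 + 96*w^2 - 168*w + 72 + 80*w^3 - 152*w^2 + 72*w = 80*w^3 - 56*w^2 - 80*w + 56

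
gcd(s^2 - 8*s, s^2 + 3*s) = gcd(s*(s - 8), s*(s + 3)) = s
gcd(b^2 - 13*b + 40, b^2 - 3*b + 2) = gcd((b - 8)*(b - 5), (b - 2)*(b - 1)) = 1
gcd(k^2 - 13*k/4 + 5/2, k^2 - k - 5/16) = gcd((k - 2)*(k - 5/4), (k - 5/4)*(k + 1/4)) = k - 5/4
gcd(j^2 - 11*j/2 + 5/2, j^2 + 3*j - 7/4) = j - 1/2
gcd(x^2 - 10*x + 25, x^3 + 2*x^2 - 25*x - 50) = x - 5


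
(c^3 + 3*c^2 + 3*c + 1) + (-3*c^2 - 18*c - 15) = c^3 - 15*c - 14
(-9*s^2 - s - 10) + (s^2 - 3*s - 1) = -8*s^2 - 4*s - 11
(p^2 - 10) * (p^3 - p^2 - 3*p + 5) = p^5 - p^4 - 13*p^3 + 15*p^2 + 30*p - 50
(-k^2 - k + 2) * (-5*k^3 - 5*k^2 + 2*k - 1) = 5*k^5 + 10*k^4 - 7*k^3 - 11*k^2 + 5*k - 2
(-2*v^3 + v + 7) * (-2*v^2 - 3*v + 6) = 4*v^5 + 6*v^4 - 14*v^3 - 17*v^2 - 15*v + 42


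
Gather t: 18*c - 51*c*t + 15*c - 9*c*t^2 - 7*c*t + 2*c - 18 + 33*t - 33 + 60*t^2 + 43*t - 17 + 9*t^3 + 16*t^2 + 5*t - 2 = 35*c + 9*t^3 + t^2*(76 - 9*c) + t*(81 - 58*c) - 70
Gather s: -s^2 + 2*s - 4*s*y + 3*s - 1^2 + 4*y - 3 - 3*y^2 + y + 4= -s^2 + s*(5 - 4*y) - 3*y^2 + 5*y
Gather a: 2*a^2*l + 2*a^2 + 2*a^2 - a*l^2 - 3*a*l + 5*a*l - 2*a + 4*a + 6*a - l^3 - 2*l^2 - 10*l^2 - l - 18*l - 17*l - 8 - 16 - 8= a^2*(2*l + 4) + a*(-l^2 + 2*l + 8) - l^3 - 12*l^2 - 36*l - 32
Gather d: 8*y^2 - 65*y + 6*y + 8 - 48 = 8*y^2 - 59*y - 40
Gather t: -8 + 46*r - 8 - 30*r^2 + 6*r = -30*r^2 + 52*r - 16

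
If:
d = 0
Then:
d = 0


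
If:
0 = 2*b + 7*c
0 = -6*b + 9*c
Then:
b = 0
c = 0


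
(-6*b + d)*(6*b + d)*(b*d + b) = -36*b^3*d - 36*b^3 + b*d^3 + b*d^2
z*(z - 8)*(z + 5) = z^3 - 3*z^2 - 40*z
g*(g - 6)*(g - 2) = g^3 - 8*g^2 + 12*g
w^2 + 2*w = w*(w + 2)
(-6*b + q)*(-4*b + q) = 24*b^2 - 10*b*q + q^2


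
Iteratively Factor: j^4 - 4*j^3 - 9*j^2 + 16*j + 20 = (j - 2)*(j^3 - 2*j^2 - 13*j - 10) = (j - 5)*(j - 2)*(j^2 + 3*j + 2) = (j - 5)*(j - 2)*(j + 1)*(j + 2)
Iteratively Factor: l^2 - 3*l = (l - 3)*(l)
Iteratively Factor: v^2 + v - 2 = (v - 1)*(v + 2)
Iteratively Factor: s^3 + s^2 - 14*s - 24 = (s + 3)*(s^2 - 2*s - 8) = (s + 2)*(s + 3)*(s - 4)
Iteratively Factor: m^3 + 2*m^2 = (m)*(m^2 + 2*m) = m^2*(m + 2)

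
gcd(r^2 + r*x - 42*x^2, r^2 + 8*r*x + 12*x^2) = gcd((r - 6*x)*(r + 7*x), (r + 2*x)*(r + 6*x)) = 1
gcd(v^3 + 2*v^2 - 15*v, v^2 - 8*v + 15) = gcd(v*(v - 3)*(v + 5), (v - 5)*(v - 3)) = v - 3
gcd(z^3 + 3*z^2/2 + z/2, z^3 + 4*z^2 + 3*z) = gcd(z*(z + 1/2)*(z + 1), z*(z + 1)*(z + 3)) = z^2 + z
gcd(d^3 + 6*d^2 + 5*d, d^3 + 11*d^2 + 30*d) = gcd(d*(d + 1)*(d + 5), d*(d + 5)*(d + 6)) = d^2 + 5*d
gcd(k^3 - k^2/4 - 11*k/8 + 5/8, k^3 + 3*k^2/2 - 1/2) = k - 1/2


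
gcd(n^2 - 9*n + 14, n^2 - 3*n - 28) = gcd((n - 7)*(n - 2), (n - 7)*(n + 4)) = n - 7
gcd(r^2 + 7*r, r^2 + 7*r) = r^2 + 7*r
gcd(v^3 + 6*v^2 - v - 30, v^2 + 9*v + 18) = v + 3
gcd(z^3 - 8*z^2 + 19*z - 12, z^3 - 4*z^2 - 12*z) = 1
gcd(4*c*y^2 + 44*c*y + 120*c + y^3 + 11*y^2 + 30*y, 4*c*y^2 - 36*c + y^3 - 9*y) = 4*c + y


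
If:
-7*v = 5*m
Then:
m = -7*v/5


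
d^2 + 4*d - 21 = (d - 3)*(d + 7)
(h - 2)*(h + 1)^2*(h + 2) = h^4 + 2*h^3 - 3*h^2 - 8*h - 4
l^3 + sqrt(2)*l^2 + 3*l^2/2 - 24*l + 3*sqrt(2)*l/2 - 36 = (l + 3/2)*(l - 3*sqrt(2))*(l + 4*sqrt(2))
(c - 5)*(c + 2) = c^2 - 3*c - 10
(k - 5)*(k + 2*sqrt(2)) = k^2 - 5*k + 2*sqrt(2)*k - 10*sqrt(2)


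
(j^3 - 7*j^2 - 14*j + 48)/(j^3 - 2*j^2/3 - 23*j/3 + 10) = 3*(j - 8)/(3*j - 5)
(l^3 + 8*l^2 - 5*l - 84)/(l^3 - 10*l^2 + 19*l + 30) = (l^3 + 8*l^2 - 5*l - 84)/(l^3 - 10*l^2 + 19*l + 30)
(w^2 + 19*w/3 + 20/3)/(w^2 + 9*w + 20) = (w + 4/3)/(w + 4)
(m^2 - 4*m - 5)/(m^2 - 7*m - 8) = (m - 5)/(m - 8)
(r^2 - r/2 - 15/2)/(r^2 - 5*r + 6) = (r + 5/2)/(r - 2)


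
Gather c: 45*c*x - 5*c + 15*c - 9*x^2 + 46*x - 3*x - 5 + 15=c*(45*x + 10) - 9*x^2 + 43*x + 10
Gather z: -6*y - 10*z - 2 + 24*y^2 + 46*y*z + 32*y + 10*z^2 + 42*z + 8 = 24*y^2 + 26*y + 10*z^2 + z*(46*y + 32) + 6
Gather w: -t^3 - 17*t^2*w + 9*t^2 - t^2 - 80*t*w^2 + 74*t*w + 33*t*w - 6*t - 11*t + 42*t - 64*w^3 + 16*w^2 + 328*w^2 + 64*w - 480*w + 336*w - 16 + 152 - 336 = -t^3 + 8*t^2 + 25*t - 64*w^3 + w^2*(344 - 80*t) + w*(-17*t^2 + 107*t - 80) - 200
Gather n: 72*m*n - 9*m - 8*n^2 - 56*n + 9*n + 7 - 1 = -9*m - 8*n^2 + n*(72*m - 47) + 6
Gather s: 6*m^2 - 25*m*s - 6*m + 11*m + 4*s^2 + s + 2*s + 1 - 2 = 6*m^2 + 5*m + 4*s^2 + s*(3 - 25*m) - 1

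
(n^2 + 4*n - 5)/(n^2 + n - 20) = (n - 1)/(n - 4)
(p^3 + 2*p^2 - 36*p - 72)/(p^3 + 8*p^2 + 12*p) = (p - 6)/p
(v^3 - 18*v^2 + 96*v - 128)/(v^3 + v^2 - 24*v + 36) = (v^2 - 16*v + 64)/(v^2 + 3*v - 18)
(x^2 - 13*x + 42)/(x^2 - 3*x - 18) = (x - 7)/(x + 3)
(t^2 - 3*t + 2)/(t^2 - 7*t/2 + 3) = 2*(t - 1)/(2*t - 3)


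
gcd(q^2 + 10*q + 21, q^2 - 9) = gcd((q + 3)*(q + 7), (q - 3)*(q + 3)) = q + 3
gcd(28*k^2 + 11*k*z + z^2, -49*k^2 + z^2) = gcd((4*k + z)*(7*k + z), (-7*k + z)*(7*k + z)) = 7*k + z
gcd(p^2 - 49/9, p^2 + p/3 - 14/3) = p + 7/3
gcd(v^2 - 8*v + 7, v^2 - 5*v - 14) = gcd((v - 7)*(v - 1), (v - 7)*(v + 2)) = v - 7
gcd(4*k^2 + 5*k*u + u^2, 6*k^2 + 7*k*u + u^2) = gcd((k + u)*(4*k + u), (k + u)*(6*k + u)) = k + u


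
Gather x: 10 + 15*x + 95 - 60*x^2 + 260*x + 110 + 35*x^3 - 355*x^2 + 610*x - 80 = 35*x^3 - 415*x^2 + 885*x + 135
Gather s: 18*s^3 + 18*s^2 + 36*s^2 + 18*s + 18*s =18*s^3 + 54*s^2 + 36*s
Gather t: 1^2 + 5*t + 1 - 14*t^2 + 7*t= -14*t^2 + 12*t + 2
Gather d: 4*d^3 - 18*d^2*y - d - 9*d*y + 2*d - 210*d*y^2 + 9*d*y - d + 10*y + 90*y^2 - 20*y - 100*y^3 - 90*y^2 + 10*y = 4*d^3 - 18*d^2*y - 210*d*y^2 - 100*y^3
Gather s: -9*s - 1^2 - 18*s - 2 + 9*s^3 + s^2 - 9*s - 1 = 9*s^3 + s^2 - 36*s - 4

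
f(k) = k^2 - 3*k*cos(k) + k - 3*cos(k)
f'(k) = 3*k*sin(k) + 2*k + 3*sin(k) - 3*cos(k) + 1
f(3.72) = 29.42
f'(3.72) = 3.21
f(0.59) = -3.03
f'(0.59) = 2.34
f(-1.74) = 0.91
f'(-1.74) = 0.21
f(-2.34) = 0.34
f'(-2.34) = 1.29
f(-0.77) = -0.67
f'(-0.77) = -3.17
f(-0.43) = -1.80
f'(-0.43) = -3.30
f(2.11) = 11.35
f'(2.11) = 14.77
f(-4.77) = 18.63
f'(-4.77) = -20.00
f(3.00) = 23.88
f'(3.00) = 11.66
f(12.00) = 123.09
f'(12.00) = 1.54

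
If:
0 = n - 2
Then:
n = 2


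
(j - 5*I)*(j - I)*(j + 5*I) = j^3 - I*j^2 + 25*j - 25*I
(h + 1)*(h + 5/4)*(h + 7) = h^3 + 37*h^2/4 + 17*h + 35/4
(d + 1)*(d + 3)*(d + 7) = d^3 + 11*d^2 + 31*d + 21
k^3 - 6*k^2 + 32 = (k - 4)^2*(k + 2)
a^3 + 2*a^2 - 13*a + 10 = (a - 2)*(a - 1)*(a + 5)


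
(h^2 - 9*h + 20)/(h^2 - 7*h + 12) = (h - 5)/(h - 3)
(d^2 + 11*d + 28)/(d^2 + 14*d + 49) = (d + 4)/(d + 7)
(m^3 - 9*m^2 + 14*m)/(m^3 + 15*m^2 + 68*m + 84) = m*(m^2 - 9*m + 14)/(m^3 + 15*m^2 + 68*m + 84)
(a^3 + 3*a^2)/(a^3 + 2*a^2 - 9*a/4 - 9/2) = 4*a^2*(a + 3)/(4*a^3 + 8*a^2 - 9*a - 18)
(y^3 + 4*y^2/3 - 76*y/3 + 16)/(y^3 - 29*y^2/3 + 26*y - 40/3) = (y + 6)/(y - 5)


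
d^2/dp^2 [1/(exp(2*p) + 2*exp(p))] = 2*(4*(exp(p) + 1)^2 - (exp(p) + 2)*(2*exp(p) + 1))*exp(-p)/(exp(p) + 2)^3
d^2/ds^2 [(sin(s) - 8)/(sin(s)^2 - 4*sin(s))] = (-9*sin(s)^2 + 28*sin(s) + 80/sin(s) + 253/(2*sin(s)^2) + 21*sin(3*s)/sin(s)^3 + sin(5*s)/(2*sin(s)^3) - 256/sin(s)^3)/(sin(s) - 4)^3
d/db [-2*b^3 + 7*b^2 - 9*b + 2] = -6*b^2 + 14*b - 9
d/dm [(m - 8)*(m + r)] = 2*m + r - 8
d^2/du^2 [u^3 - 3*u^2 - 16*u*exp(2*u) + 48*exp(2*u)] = -64*u*exp(2*u) + 6*u + 128*exp(2*u) - 6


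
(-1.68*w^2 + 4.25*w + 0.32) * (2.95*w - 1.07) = -4.956*w^3 + 14.3351*w^2 - 3.6035*w - 0.3424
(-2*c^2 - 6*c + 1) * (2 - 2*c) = 4*c^3 + 8*c^2 - 14*c + 2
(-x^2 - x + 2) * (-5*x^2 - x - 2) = 5*x^4 + 6*x^3 - 7*x^2 - 4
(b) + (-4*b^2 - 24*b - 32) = -4*b^2 - 23*b - 32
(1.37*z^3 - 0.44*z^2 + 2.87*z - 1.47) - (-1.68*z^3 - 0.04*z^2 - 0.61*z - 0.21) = 3.05*z^3 - 0.4*z^2 + 3.48*z - 1.26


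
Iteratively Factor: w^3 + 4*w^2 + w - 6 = (w + 3)*(w^2 + w - 2) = (w + 2)*(w + 3)*(w - 1)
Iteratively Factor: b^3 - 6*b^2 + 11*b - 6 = (b - 3)*(b^2 - 3*b + 2) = (b - 3)*(b - 1)*(b - 2)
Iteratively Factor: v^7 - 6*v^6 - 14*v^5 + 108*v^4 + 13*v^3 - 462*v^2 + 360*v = (v - 4)*(v^6 - 2*v^5 - 22*v^4 + 20*v^3 + 93*v^2 - 90*v) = v*(v - 4)*(v^5 - 2*v^4 - 22*v^3 + 20*v^2 + 93*v - 90) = v*(v - 4)*(v - 1)*(v^4 - v^3 - 23*v^2 - 3*v + 90) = v*(v - 4)*(v - 2)*(v - 1)*(v^3 + v^2 - 21*v - 45) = v*(v - 5)*(v - 4)*(v - 2)*(v - 1)*(v^2 + 6*v + 9) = v*(v - 5)*(v - 4)*(v - 2)*(v - 1)*(v + 3)*(v + 3)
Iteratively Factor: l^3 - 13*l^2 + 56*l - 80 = (l - 4)*(l^2 - 9*l + 20) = (l - 4)^2*(l - 5)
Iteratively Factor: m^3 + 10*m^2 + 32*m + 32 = (m + 4)*(m^2 + 6*m + 8) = (m + 2)*(m + 4)*(m + 4)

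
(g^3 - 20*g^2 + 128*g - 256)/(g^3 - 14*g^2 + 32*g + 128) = (g - 4)/(g + 2)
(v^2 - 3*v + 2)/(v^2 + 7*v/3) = 3*(v^2 - 3*v + 2)/(v*(3*v + 7))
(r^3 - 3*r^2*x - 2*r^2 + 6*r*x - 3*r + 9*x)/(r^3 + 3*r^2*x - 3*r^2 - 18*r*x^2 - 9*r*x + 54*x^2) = (r + 1)/(r + 6*x)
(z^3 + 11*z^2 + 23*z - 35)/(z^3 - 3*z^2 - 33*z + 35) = (z + 7)/(z - 7)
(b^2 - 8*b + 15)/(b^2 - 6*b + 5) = (b - 3)/(b - 1)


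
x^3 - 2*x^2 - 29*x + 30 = (x - 6)*(x - 1)*(x + 5)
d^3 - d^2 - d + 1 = (d - 1)^2*(d + 1)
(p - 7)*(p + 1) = p^2 - 6*p - 7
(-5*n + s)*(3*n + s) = -15*n^2 - 2*n*s + s^2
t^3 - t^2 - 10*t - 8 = (t - 4)*(t + 1)*(t + 2)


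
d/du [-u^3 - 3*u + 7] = -3*u^2 - 3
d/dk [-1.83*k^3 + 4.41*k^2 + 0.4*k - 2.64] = -5.49*k^2 + 8.82*k + 0.4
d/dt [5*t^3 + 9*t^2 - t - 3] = 15*t^2 + 18*t - 1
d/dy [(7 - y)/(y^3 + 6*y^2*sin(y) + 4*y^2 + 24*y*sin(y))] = (6*y^3*cos(y) + 2*y^3 + 6*y^2*sin(y) - 18*y^2*cos(y) - 17*y^2 - 84*y*sin(y) - 168*y*cos(y) - 56*y - 168*sin(y))/(y^2*(y + 4)^2*(y + 6*sin(y))^2)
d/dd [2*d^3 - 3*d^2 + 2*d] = 6*d^2 - 6*d + 2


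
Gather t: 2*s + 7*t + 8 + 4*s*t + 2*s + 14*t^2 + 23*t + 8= 4*s + 14*t^2 + t*(4*s + 30) + 16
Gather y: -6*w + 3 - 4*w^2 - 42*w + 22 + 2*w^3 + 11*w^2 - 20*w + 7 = 2*w^3 + 7*w^2 - 68*w + 32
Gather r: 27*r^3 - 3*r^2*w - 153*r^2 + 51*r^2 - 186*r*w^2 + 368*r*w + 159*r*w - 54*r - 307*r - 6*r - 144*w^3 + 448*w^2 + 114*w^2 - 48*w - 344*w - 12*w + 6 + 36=27*r^3 + r^2*(-3*w - 102) + r*(-186*w^2 + 527*w - 367) - 144*w^3 + 562*w^2 - 404*w + 42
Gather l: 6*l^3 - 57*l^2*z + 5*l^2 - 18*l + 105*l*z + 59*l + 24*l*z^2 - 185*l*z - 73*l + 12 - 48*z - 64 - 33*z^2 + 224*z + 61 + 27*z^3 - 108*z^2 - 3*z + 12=6*l^3 + l^2*(5 - 57*z) + l*(24*z^2 - 80*z - 32) + 27*z^3 - 141*z^2 + 173*z + 21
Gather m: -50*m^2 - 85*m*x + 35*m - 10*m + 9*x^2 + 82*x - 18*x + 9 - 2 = -50*m^2 + m*(25 - 85*x) + 9*x^2 + 64*x + 7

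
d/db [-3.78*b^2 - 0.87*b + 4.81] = -7.56*b - 0.87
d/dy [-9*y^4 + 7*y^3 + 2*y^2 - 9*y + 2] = -36*y^3 + 21*y^2 + 4*y - 9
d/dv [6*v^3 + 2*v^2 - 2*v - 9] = 18*v^2 + 4*v - 2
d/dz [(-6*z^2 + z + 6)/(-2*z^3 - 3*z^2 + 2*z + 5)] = (-12*z^4 + 4*z^3 + 27*z^2 - 24*z - 7)/(4*z^6 + 12*z^5 + z^4 - 32*z^3 - 26*z^2 + 20*z + 25)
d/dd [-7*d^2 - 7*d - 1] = -14*d - 7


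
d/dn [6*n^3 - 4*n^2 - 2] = 2*n*(9*n - 4)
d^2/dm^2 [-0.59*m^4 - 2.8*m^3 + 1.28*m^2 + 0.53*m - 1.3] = -7.08*m^2 - 16.8*m + 2.56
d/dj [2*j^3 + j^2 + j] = 6*j^2 + 2*j + 1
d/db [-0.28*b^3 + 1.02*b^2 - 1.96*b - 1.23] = -0.84*b^2 + 2.04*b - 1.96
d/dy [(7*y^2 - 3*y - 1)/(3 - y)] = (-7*y^2 + 42*y - 10)/(y^2 - 6*y + 9)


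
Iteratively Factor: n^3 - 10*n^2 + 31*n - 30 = (n - 5)*(n^2 - 5*n + 6) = (n - 5)*(n - 2)*(n - 3)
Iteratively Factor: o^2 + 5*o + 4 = (o + 1)*(o + 4)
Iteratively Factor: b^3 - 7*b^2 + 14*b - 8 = (b - 2)*(b^2 - 5*b + 4) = (b - 4)*(b - 2)*(b - 1)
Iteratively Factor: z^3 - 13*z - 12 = (z + 1)*(z^2 - z - 12) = (z + 1)*(z + 3)*(z - 4)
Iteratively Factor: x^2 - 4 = (x - 2)*(x + 2)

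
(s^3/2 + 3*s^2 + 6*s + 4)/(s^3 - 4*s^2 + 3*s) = (s^3 + 6*s^2 + 12*s + 8)/(2*s*(s^2 - 4*s + 3))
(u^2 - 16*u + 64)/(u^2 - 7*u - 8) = (u - 8)/(u + 1)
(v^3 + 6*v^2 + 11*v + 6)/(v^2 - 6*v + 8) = (v^3 + 6*v^2 + 11*v + 6)/(v^2 - 6*v + 8)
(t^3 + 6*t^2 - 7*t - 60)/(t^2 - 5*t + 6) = (t^2 + 9*t + 20)/(t - 2)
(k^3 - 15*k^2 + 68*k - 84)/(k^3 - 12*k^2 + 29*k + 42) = (k - 2)/(k + 1)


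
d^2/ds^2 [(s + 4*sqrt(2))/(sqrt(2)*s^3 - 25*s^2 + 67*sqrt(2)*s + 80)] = 2*(6*s^5 - 27*sqrt(2)*s^4 - 1109*s^3 + 8628*sqrt(2)*s^2 - 36120*s + 38552*sqrt(2))/(2*sqrt(2)*s^9 - 150*s^8 + 2277*sqrt(2)*s^7 - 35245*s^6 + 140559*sqrt(2)*s^5 - 459030*s^4 - 183274*sqrt(2)*s^3 + 1674720*s^2 + 1286400*sqrt(2)*s + 512000)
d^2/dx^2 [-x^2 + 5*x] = -2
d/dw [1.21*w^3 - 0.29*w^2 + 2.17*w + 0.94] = 3.63*w^2 - 0.58*w + 2.17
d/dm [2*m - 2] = 2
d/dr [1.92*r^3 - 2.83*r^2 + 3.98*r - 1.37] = 5.76*r^2 - 5.66*r + 3.98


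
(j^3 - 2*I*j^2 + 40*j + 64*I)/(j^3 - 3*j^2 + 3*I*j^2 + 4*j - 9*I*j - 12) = (j^2 - 6*I*j + 16)/(j^2 - j*(3 + I) + 3*I)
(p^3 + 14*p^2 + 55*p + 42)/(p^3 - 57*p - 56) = (p + 6)/(p - 8)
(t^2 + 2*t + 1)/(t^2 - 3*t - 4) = (t + 1)/(t - 4)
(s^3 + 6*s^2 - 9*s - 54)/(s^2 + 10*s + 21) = (s^2 + 3*s - 18)/(s + 7)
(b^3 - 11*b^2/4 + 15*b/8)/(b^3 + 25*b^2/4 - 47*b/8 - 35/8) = b*(2*b - 3)/(2*b^2 + 15*b + 7)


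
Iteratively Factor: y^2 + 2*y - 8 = (y + 4)*(y - 2)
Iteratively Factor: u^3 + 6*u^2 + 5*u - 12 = (u + 3)*(u^2 + 3*u - 4) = (u + 3)*(u + 4)*(u - 1)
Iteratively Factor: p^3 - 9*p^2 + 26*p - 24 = (p - 4)*(p^2 - 5*p + 6) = (p - 4)*(p - 3)*(p - 2)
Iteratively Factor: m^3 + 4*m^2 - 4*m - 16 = (m - 2)*(m^2 + 6*m + 8) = (m - 2)*(m + 2)*(m + 4)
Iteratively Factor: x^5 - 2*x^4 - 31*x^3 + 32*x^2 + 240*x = (x + 4)*(x^4 - 6*x^3 - 7*x^2 + 60*x) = (x - 4)*(x + 4)*(x^3 - 2*x^2 - 15*x) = x*(x - 4)*(x + 4)*(x^2 - 2*x - 15) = x*(x - 5)*(x - 4)*(x + 4)*(x + 3)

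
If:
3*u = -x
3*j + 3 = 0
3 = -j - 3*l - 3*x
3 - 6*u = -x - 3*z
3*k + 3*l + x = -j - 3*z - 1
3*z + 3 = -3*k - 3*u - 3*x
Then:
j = -1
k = -5/12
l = 7/12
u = 5/12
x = -5/4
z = 1/4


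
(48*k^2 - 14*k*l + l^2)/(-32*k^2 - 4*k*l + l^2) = (-6*k + l)/(4*k + l)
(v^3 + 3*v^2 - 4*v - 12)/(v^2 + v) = (v^3 + 3*v^2 - 4*v - 12)/(v*(v + 1))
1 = 1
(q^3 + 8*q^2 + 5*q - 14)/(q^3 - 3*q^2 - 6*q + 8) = (q + 7)/(q - 4)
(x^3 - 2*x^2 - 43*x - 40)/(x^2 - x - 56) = (x^2 + 6*x + 5)/(x + 7)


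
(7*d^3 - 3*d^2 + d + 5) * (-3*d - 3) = -21*d^4 - 12*d^3 + 6*d^2 - 18*d - 15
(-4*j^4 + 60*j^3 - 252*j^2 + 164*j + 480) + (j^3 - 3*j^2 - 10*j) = -4*j^4 + 61*j^3 - 255*j^2 + 154*j + 480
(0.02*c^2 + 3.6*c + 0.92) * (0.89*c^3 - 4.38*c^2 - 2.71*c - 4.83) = 0.0178*c^5 + 3.1164*c^4 - 15.0034*c^3 - 13.8822*c^2 - 19.8812*c - 4.4436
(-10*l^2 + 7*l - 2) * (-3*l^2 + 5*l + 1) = 30*l^4 - 71*l^3 + 31*l^2 - 3*l - 2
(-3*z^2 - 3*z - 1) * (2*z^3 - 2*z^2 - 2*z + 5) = -6*z^5 + 10*z^3 - 7*z^2 - 13*z - 5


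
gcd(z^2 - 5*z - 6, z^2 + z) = z + 1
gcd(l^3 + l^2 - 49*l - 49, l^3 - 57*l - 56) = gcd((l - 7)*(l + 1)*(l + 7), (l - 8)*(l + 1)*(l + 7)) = l^2 + 8*l + 7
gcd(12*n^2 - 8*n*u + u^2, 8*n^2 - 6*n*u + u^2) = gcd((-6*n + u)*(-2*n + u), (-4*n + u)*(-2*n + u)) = -2*n + u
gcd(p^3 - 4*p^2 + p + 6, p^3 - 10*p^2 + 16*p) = p - 2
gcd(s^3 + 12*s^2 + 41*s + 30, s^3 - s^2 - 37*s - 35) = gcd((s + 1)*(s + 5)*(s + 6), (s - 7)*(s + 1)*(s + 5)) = s^2 + 6*s + 5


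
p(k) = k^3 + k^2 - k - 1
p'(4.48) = 68.17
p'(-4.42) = 48.77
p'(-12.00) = 407.00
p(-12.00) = -1573.00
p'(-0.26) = -1.32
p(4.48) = 104.51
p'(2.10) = 16.43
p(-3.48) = -27.55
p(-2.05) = -3.36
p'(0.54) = 0.95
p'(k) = 3*k^2 + 2*k - 1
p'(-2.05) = 7.51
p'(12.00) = 455.00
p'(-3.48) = 28.37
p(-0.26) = -0.69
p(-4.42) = -63.39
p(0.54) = -1.09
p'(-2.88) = 18.12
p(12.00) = 1859.00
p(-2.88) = -13.71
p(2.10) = 10.57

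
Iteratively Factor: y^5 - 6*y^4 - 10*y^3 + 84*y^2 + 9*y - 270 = (y - 3)*(y^4 - 3*y^3 - 19*y^2 + 27*y + 90) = (y - 5)*(y - 3)*(y^3 + 2*y^2 - 9*y - 18) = (y - 5)*(y - 3)*(y + 3)*(y^2 - y - 6) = (y - 5)*(y - 3)*(y + 2)*(y + 3)*(y - 3)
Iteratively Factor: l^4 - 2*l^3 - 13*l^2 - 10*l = (l + 1)*(l^3 - 3*l^2 - 10*l) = (l + 1)*(l + 2)*(l^2 - 5*l) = (l - 5)*(l + 1)*(l + 2)*(l)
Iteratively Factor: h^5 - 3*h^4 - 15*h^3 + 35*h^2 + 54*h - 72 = (h + 2)*(h^4 - 5*h^3 - 5*h^2 + 45*h - 36) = (h - 1)*(h + 2)*(h^3 - 4*h^2 - 9*h + 36) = (h - 4)*(h - 1)*(h + 2)*(h^2 - 9) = (h - 4)*(h - 1)*(h + 2)*(h + 3)*(h - 3)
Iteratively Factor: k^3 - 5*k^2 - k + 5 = (k + 1)*(k^2 - 6*k + 5) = (k - 1)*(k + 1)*(k - 5)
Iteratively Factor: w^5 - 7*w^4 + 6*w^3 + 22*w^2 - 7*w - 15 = (w - 5)*(w^4 - 2*w^3 - 4*w^2 + 2*w + 3) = (w - 5)*(w - 3)*(w^3 + w^2 - w - 1) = (w - 5)*(w - 3)*(w + 1)*(w^2 - 1) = (w - 5)*(w - 3)*(w - 1)*(w + 1)*(w + 1)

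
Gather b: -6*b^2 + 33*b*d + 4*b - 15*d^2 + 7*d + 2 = -6*b^2 + b*(33*d + 4) - 15*d^2 + 7*d + 2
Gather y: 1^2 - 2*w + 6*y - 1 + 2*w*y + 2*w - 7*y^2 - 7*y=-7*y^2 + y*(2*w - 1)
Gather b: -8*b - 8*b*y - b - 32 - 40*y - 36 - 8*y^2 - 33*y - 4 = b*(-8*y - 9) - 8*y^2 - 73*y - 72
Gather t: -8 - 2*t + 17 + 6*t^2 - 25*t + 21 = 6*t^2 - 27*t + 30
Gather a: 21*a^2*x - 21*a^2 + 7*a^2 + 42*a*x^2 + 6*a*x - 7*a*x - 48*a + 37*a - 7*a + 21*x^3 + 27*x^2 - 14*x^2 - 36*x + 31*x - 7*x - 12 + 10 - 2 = a^2*(21*x - 14) + a*(42*x^2 - x - 18) + 21*x^3 + 13*x^2 - 12*x - 4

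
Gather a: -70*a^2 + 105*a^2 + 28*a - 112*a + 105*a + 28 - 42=35*a^2 + 21*a - 14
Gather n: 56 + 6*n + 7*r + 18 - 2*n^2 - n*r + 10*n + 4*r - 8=-2*n^2 + n*(16 - r) + 11*r + 66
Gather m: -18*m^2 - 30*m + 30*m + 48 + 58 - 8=98 - 18*m^2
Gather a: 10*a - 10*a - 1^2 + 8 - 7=0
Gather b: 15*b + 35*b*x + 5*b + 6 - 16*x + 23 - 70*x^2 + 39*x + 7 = b*(35*x + 20) - 70*x^2 + 23*x + 36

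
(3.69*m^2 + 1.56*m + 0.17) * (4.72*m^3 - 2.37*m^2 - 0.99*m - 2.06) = 17.4168*m^5 - 1.3821*m^4 - 6.5479*m^3 - 9.5487*m^2 - 3.3819*m - 0.3502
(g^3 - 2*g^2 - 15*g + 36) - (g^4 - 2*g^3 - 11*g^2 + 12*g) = -g^4 + 3*g^3 + 9*g^2 - 27*g + 36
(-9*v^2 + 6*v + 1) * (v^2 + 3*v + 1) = -9*v^4 - 21*v^3 + 10*v^2 + 9*v + 1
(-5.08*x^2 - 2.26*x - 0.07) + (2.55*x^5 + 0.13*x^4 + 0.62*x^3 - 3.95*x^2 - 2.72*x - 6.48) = 2.55*x^5 + 0.13*x^4 + 0.62*x^3 - 9.03*x^2 - 4.98*x - 6.55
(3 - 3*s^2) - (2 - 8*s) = -3*s^2 + 8*s + 1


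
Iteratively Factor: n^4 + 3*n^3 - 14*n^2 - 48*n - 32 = (n + 1)*(n^3 + 2*n^2 - 16*n - 32) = (n + 1)*(n + 2)*(n^2 - 16) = (n + 1)*(n + 2)*(n + 4)*(n - 4)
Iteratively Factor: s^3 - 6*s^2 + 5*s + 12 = (s + 1)*(s^2 - 7*s + 12) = (s - 4)*(s + 1)*(s - 3)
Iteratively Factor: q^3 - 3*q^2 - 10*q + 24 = (q - 4)*(q^2 + q - 6) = (q - 4)*(q + 3)*(q - 2)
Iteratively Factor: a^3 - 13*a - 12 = (a + 3)*(a^2 - 3*a - 4) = (a + 1)*(a + 3)*(a - 4)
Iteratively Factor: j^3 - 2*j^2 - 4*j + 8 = (j - 2)*(j^2 - 4) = (j - 2)*(j + 2)*(j - 2)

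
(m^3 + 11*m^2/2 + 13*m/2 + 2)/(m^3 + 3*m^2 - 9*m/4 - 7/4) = 2*(m^2 + 5*m + 4)/(2*m^2 + 5*m - 7)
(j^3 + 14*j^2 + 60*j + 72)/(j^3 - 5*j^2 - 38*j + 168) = (j^2 + 8*j + 12)/(j^2 - 11*j + 28)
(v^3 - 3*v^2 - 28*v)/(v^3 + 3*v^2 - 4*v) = (v - 7)/(v - 1)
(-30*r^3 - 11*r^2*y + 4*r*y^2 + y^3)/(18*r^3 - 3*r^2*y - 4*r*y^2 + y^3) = (5*r + y)/(-3*r + y)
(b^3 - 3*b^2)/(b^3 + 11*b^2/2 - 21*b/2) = 2*b*(b - 3)/(2*b^2 + 11*b - 21)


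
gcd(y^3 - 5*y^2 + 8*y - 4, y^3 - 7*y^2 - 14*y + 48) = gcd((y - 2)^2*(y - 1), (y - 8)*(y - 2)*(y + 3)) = y - 2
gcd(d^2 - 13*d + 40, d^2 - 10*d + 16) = d - 8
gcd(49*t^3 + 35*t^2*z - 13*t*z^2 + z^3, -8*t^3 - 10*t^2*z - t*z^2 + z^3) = t + z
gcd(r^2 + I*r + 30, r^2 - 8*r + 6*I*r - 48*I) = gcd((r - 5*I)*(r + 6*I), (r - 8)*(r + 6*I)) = r + 6*I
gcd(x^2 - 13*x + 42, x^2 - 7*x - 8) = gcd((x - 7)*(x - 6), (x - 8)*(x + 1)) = 1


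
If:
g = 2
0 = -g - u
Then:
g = 2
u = -2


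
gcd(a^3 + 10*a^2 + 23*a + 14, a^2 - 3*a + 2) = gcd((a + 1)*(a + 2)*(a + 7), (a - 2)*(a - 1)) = 1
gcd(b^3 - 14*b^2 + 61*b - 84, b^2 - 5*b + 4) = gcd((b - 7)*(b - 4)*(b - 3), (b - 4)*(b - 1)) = b - 4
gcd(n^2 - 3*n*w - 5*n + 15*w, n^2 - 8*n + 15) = n - 5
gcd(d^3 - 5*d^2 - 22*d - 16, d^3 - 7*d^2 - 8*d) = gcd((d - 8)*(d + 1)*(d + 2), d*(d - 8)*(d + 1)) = d^2 - 7*d - 8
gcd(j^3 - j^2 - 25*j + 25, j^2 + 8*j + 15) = j + 5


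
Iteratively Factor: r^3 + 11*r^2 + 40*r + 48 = (r + 4)*(r^2 + 7*r + 12) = (r + 4)^2*(r + 3)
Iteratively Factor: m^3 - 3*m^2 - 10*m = (m + 2)*(m^2 - 5*m) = m*(m + 2)*(m - 5)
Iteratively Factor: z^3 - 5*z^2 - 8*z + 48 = (z - 4)*(z^2 - z - 12) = (z - 4)^2*(z + 3)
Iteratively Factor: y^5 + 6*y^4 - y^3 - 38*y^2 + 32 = (y + 4)*(y^4 + 2*y^3 - 9*y^2 - 2*y + 8) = (y - 1)*(y + 4)*(y^3 + 3*y^2 - 6*y - 8) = (y - 1)*(y + 1)*(y + 4)*(y^2 + 2*y - 8) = (y - 1)*(y + 1)*(y + 4)^2*(y - 2)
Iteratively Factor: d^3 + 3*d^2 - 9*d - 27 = (d - 3)*(d^2 + 6*d + 9) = (d - 3)*(d + 3)*(d + 3)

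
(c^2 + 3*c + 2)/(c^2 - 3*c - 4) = (c + 2)/(c - 4)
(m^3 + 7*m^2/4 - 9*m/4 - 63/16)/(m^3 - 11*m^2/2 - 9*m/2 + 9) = (m^2 + m/4 - 21/8)/(m^2 - 7*m + 6)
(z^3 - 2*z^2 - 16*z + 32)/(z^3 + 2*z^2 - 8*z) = (z - 4)/z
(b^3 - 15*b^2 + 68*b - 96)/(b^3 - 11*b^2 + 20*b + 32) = (b - 3)/(b + 1)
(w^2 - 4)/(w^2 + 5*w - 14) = (w + 2)/(w + 7)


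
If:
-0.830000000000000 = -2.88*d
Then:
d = 0.29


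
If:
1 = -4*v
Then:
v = -1/4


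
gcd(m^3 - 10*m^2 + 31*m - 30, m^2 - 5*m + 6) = m^2 - 5*m + 6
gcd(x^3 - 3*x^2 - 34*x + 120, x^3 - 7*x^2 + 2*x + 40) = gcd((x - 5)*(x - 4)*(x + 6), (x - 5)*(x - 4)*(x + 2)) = x^2 - 9*x + 20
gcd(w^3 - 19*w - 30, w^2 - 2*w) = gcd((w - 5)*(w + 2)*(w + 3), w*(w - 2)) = 1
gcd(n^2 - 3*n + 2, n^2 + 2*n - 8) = n - 2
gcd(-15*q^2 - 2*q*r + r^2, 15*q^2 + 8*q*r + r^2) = 3*q + r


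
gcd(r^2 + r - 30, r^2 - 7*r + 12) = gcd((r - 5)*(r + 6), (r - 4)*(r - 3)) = 1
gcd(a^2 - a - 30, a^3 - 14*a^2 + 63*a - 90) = a - 6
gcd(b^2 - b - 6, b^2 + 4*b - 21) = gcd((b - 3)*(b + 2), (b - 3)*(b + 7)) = b - 3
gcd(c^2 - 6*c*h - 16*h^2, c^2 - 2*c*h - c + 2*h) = 1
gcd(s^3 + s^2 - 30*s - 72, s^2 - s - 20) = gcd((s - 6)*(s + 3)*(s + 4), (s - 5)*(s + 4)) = s + 4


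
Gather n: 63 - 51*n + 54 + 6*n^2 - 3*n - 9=6*n^2 - 54*n + 108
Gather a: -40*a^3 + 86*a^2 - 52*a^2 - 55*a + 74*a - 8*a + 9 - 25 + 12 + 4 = -40*a^3 + 34*a^2 + 11*a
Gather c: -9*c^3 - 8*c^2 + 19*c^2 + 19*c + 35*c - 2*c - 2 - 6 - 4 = -9*c^3 + 11*c^2 + 52*c - 12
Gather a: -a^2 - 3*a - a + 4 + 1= -a^2 - 4*a + 5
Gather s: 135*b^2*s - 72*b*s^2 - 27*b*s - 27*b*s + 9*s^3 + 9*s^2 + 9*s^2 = 9*s^3 + s^2*(18 - 72*b) + s*(135*b^2 - 54*b)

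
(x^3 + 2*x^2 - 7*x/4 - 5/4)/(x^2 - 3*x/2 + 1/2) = (4*x^2 + 12*x + 5)/(2*(2*x - 1))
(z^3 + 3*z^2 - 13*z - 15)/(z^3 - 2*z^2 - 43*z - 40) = (z - 3)/(z - 8)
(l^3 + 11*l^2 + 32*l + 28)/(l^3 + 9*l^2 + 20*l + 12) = (l^2 + 9*l + 14)/(l^2 + 7*l + 6)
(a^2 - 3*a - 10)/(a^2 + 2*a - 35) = (a + 2)/(a + 7)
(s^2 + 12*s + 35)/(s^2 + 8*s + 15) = (s + 7)/(s + 3)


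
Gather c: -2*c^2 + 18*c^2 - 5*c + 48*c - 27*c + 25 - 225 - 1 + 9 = 16*c^2 + 16*c - 192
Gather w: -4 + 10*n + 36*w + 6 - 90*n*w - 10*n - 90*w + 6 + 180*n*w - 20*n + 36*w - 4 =-20*n + w*(90*n - 18) + 4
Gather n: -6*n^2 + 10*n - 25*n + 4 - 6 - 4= -6*n^2 - 15*n - 6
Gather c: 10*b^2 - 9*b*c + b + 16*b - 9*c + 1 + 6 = 10*b^2 + 17*b + c*(-9*b - 9) + 7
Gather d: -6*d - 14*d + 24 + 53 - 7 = 70 - 20*d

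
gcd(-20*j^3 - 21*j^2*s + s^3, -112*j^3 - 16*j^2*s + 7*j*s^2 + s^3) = 4*j + s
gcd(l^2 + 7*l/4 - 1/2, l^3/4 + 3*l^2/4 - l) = 1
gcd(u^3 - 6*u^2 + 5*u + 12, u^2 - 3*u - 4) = u^2 - 3*u - 4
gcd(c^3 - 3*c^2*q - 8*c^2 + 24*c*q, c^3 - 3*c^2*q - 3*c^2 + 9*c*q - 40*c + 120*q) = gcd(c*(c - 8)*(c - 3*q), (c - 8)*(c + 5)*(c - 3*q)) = -c^2 + 3*c*q + 8*c - 24*q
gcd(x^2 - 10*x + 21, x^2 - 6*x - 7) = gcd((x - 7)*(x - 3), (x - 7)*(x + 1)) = x - 7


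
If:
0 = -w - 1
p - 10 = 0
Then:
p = 10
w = -1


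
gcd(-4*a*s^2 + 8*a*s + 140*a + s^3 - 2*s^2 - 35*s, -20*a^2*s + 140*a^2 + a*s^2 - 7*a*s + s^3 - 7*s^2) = -4*a*s + 28*a + s^2 - 7*s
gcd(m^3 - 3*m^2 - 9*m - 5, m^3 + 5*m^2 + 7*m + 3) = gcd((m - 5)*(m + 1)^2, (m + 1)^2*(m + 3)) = m^2 + 2*m + 1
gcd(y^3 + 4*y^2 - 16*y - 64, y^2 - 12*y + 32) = y - 4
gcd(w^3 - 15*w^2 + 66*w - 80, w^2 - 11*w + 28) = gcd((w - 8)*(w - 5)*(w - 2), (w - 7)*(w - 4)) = 1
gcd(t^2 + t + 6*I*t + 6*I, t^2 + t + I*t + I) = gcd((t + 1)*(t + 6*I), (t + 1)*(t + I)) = t + 1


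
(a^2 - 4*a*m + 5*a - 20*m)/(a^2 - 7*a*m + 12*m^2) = (a + 5)/(a - 3*m)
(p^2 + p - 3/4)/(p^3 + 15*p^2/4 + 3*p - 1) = (4*p^2 + 4*p - 3)/(4*p^3 + 15*p^2 + 12*p - 4)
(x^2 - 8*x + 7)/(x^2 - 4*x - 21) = (x - 1)/(x + 3)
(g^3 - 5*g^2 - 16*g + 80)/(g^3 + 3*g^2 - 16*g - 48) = (g - 5)/(g + 3)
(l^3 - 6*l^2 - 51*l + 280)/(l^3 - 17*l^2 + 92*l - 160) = (l + 7)/(l - 4)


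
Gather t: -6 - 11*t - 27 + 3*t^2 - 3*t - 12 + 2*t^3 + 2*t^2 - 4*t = 2*t^3 + 5*t^2 - 18*t - 45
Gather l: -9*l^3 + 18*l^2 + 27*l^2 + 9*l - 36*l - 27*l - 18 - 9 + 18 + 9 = -9*l^3 + 45*l^2 - 54*l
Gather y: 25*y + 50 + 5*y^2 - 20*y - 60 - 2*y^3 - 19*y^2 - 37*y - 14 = -2*y^3 - 14*y^2 - 32*y - 24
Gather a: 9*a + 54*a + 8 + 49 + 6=63*a + 63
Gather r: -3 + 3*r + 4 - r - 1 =2*r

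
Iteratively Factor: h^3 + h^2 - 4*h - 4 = (h + 2)*(h^2 - h - 2) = (h + 1)*(h + 2)*(h - 2)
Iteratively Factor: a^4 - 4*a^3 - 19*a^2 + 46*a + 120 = (a + 2)*(a^3 - 6*a^2 - 7*a + 60) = (a - 4)*(a + 2)*(a^2 - 2*a - 15) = (a - 4)*(a + 2)*(a + 3)*(a - 5)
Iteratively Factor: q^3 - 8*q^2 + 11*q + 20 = (q - 5)*(q^2 - 3*q - 4) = (q - 5)*(q + 1)*(q - 4)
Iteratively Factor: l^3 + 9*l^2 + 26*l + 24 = (l + 4)*(l^2 + 5*l + 6) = (l + 3)*(l + 4)*(l + 2)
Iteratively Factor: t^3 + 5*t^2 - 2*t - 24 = (t + 3)*(t^2 + 2*t - 8) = (t + 3)*(t + 4)*(t - 2)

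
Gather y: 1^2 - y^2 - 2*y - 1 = -y^2 - 2*y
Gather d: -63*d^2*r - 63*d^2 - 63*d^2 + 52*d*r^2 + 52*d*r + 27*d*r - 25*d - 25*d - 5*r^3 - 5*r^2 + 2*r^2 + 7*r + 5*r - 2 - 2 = d^2*(-63*r - 126) + d*(52*r^2 + 79*r - 50) - 5*r^3 - 3*r^2 + 12*r - 4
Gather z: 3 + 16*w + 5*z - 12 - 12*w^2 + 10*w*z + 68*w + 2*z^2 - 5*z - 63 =-12*w^2 + 10*w*z + 84*w + 2*z^2 - 72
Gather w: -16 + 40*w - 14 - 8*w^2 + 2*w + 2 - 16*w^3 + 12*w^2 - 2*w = -16*w^3 + 4*w^2 + 40*w - 28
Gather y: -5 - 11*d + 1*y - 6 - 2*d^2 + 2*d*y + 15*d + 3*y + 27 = -2*d^2 + 4*d + y*(2*d + 4) + 16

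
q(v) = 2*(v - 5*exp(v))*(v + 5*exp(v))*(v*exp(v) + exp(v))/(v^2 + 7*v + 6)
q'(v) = 2*(1 - 5*exp(v))*(v + 5*exp(v))*(v*exp(v) + exp(v))/(v^2 + 7*v + 6) + 2*(-2*v - 7)*(v - 5*exp(v))*(v + 5*exp(v))*(v*exp(v) + exp(v))/(v^2 + 7*v + 6)^2 + 2*(v - 5*exp(v))*(v + 5*exp(v))*(v*exp(v) + 2*exp(v))/(v^2 + 7*v + 6) + 2*(v - 5*exp(v))*(v*exp(v) + exp(v))*(5*exp(v) + 1)/(v^2 + 7*v + 6) = 2*(v^3 + 7*v^2 - 75*v*exp(2*v) + 12*v - 425*exp(2*v))*exp(v)/(v^2 + 12*v + 36)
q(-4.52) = 0.30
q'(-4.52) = -0.04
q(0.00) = -8.33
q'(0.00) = -23.61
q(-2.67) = 0.29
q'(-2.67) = -0.03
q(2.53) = -11577.37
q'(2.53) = -33397.64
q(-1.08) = -0.24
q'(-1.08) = -1.28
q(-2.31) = 0.27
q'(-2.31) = -0.08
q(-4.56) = 0.30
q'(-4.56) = -0.04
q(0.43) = -28.16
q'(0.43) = -79.87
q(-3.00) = 0.30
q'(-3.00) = -0.00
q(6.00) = -273580784.17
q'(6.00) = -797947988.11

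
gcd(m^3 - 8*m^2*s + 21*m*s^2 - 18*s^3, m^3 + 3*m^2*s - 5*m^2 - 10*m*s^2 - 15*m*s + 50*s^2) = -m + 2*s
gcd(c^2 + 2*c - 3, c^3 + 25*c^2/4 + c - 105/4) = c + 3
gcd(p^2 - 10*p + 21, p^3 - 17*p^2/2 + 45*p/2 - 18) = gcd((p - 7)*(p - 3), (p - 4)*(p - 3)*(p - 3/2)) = p - 3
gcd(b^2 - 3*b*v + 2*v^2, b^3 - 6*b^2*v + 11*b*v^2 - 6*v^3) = b^2 - 3*b*v + 2*v^2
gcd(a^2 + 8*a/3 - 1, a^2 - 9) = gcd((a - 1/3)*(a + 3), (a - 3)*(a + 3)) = a + 3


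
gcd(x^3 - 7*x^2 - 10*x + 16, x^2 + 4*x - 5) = x - 1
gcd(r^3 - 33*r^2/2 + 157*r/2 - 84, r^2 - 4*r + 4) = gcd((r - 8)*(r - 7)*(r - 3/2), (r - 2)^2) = 1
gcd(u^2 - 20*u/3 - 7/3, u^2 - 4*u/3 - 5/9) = u + 1/3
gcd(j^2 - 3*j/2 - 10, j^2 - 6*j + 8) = j - 4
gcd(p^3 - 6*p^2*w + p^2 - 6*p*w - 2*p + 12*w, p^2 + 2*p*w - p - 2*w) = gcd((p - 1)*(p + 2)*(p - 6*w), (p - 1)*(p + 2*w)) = p - 1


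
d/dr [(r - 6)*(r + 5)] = 2*r - 1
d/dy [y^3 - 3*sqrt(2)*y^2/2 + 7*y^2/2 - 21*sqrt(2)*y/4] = 3*y^2 - 3*sqrt(2)*y + 7*y - 21*sqrt(2)/4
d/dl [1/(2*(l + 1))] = -1/(2*(l + 1)^2)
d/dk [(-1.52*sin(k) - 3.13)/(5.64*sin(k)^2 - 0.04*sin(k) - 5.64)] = (8.5728*sin(k)^2 + 35.3064*sin(k) + 8.4476)*cos(k)/(31.8096*sin(k)^4 - 0.4512*sin(k)^3 - 63.6176*sin(k)^2 + 0.4512*sin(k) + 31.8096)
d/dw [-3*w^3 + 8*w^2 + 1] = w*(16 - 9*w)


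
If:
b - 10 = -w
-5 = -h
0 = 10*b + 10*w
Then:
No Solution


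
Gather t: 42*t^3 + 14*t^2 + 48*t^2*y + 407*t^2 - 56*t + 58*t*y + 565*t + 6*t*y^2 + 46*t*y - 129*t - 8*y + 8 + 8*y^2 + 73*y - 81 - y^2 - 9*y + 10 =42*t^3 + t^2*(48*y + 421) + t*(6*y^2 + 104*y + 380) + 7*y^2 + 56*y - 63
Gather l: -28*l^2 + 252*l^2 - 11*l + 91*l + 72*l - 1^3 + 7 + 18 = 224*l^2 + 152*l + 24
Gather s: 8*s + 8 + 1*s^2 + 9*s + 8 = s^2 + 17*s + 16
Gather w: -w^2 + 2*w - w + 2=-w^2 + w + 2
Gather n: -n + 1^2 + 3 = 4 - n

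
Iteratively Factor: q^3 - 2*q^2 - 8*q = (q)*(q^2 - 2*q - 8) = q*(q - 4)*(q + 2)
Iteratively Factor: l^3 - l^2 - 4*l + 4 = (l - 2)*(l^2 + l - 2) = (l - 2)*(l + 2)*(l - 1)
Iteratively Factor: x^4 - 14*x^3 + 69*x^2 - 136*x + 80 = (x - 4)*(x^3 - 10*x^2 + 29*x - 20) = (x - 4)*(x - 1)*(x^2 - 9*x + 20) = (x - 4)^2*(x - 1)*(x - 5)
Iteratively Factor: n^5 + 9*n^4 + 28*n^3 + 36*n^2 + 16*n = (n + 1)*(n^4 + 8*n^3 + 20*n^2 + 16*n) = (n + 1)*(n + 2)*(n^3 + 6*n^2 + 8*n) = n*(n + 1)*(n + 2)*(n^2 + 6*n + 8) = n*(n + 1)*(n + 2)*(n + 4)*(n + 2)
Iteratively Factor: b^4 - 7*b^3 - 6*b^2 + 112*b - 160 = (b + 4)*(b^3 - 11*b^2 + 38*b - 40) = (b - 4)*(b + 4)*(b^2 - 7*b + 10) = (b - 5)*(b - 4)*(b + 4)*(b - 2)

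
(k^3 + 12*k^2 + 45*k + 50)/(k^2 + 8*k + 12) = (k^2 + 10*k + 25)/(k + 6)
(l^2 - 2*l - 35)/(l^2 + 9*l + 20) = (l - 7)/(l + 4)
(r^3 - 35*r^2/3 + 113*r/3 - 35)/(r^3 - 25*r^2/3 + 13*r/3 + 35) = (3*r - 5)/(3*r + 5)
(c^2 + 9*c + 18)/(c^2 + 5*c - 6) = (c + 3)/(c - 1)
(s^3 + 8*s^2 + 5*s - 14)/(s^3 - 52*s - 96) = (s^2 + 6*s - 7)/(s^2 - 2*s - 48)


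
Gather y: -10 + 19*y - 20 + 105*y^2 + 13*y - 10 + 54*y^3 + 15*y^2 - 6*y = 54*y^3 + 120*y^2 + 26*y - 40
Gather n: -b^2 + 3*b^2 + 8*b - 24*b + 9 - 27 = 2*b^2 - 16*b - 18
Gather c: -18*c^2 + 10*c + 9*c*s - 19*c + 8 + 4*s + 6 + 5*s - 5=-18*c^2 + c*(9*s - 9) + 9*s + 9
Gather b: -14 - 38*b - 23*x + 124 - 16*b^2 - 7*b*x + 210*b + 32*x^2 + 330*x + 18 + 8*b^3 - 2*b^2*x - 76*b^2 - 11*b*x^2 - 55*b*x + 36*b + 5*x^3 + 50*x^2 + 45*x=8*b^3 + b^2*(-2*x - 92) + b*(-11*x^2 - 62*x + 208) + 5*x^3 + 82*x^2 + 352*x + 128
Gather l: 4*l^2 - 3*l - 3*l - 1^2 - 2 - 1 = 4*l^2 - 6*l - 4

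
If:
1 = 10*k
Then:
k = 1/10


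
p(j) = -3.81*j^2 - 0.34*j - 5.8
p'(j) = -7.62*j - 0.34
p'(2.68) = -20.76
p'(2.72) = -21.07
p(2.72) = -34.91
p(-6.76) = -177.61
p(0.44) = -6.69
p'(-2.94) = 22.06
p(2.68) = -34.08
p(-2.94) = -37.73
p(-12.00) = -550.36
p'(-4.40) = 33.19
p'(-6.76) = 51.17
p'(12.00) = -91.78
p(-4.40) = -78.07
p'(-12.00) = 91.10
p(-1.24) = -11.24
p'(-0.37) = 2.48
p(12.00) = -558.52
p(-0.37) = -6.20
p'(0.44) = -3.69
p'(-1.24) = 9.11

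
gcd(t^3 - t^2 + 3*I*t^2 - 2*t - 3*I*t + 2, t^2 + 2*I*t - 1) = t + I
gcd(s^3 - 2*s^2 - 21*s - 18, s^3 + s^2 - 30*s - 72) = s^2 - 3*s - 18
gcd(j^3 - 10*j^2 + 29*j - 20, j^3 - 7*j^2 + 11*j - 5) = j^2 - 6*j + 5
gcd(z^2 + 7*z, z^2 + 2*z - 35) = z + 7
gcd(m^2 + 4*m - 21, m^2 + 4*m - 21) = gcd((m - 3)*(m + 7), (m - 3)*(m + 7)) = m^2 + 4*m - 21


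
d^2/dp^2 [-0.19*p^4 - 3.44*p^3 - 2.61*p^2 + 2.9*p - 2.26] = -2.28*p^2 - 20.64*p - 5.22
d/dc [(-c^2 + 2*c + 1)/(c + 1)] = (-c^2 - 2*c + 1)/(c^2 + 2*c + 1)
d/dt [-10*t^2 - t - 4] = -20*t - 1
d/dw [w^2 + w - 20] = 2*w + 1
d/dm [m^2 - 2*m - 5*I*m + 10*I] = 2*m - 2 - 5*I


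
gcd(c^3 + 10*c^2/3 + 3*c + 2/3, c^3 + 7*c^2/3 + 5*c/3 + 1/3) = c^2 + 4*c/3 + 1/3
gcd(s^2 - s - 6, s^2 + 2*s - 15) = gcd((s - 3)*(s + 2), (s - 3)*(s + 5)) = s - 3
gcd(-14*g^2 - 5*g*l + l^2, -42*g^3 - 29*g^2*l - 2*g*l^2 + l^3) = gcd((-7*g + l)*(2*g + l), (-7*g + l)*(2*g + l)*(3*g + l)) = 14*g^2 + 5*g*l - l^2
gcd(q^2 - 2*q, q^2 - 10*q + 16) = q - 2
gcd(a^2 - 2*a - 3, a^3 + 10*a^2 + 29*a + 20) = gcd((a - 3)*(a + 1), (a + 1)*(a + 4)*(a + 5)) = a + 1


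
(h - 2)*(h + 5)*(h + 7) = h^3 + 10*h^2 + 11*h - 70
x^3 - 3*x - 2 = (x - 2)*(x + 1)^2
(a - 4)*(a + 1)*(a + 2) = a^3 - a^2 - 10*a - 8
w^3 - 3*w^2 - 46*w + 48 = (w - 8)*(w - 1)*(w + 6)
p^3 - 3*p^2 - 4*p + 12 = (p - 3)*(p - 2)*(p + 2)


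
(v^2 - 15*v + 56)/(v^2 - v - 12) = (-v^2 + 15*v - 56)/(-v^2 + v + 12)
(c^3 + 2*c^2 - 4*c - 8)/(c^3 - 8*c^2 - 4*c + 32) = (c + 2)/(c - 8)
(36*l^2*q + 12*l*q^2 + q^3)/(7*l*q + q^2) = (36*l^2 + 12*l*q + q^2)/(7*l + q)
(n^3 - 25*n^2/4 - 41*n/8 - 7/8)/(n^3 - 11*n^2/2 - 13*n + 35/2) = (8*n^2 + 6*n + 1)/(4*(2*n^2 + 3*n - 5))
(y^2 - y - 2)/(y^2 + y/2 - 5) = 2*(y + 1)/(2*y + 5)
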